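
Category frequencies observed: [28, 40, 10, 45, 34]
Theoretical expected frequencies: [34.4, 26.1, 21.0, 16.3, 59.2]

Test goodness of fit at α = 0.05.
Chi-square goodness of fit test:
H₀: observed counts match expected distribution
H₁: observed counts differ from expected distribution
df = k - 1 = 4
χ² = Σ(O - E)²/E
   = (28 - 34.4)²/34.4 + (40 - 26.1)²/26.1 + (10 - 21.0)²/21.0 + (45 - 16.3)²/16.3 + (34 - 59.2)²/59.2
   = 1.191 + 7.403 + 5.762 + 50.533 + 10.727
   = 75.62
p-value < 0.0001

Since p-value < α = 0.05, we reject H₀.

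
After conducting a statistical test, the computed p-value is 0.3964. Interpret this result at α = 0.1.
Since p = 0.3964 > α = 0.1, fail to reject H₀.
There is insufficient evidence to reject the null hypothesis; the result is not statistically significant at the 0.1 level.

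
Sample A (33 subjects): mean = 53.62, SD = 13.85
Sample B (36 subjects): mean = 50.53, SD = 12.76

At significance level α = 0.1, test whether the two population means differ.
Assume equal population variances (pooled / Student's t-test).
Student's two-sample t-test (equal variances):
H₀: μ₁ = μ₂
H₁: μ₁ ≠ μ₂
df = n₁ + n₂ - 2 = 67
Pooled variance s_p² = [(n₁-1)s₁² + (n₂-1)s₂²] / (n₁ + n₂ - 2) = [(32)(13.85²) + (35)(12.76²)] / 67 = 176.6707
SE = √(s_p²(1/n₁ + 1/n₂)) = √(176.6707 × (1/33 + 1/36)) = 3.2033
t = (x̄₁ - x̄₂) / SE = (53.62 - 50.53) / 3.2033 = 3.09 / 3.2033 = 0.965
p-value = 0.3382

Since p-value > α = 0.1, we fail to reject H₀.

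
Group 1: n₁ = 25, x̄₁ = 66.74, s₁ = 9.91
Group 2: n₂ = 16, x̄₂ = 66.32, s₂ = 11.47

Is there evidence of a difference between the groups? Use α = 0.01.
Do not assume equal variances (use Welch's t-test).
Welch's two-sample t-test:
H₀: μ₁ = μ₂
H₁: μ₁ ≠ μ₂
s₁²/n₁ = 9.91²/25 = 3.9283,  s₂²/n₂ = 11.47²/16 = 8.2226
SE = √(s₁²/n₁ + s₂²/n₂) = √(3.9283 + 8.2226) = 3.4858
df (Welch-Satterthwaite) = (s₁²/n₁ + s₂²/n₂)² / [(s₁²/n₁)²/(n₁-1) + (s₂²/n₂)²/(n₂-1)] ≈ 28.67
t = (x̄₁ - x̄₂) / SE = (66.74 - 66.32) / 3.4858 = 0.42 / 3.4858 = 0.120
p-value = 0.9049

Since p-value > α = 0.01, we fail to reject H₀.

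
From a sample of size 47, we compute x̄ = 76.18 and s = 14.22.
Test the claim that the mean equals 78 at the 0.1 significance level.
One-sample t-test:
H₀: μ = 78
H₁: μ ≠ 78
df = n - 1 = 46
t = (x̄ - μ₀) / (s/√n) = (76.18 - 78) / (14.22/√47) = -0.877
p-value = 0.3848

Since p-value > α = 0.1, we fail to reject H₀.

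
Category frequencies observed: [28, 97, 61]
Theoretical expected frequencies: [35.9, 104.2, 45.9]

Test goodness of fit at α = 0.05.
Chi-square goodness of fit test:
H₀: observed counts match expected distribution
H₁: observed counts differ from expected distribution
df = k - 1 = 2
χ² = Σ(O - E)²/E
   = (28 - 35.9)²/35.9 + (97 - 104.2)²/104.2 + (61 - 45.9)²/45.9
   = 1.738 + 0.498 + 4.968
   = 7.20
p-value = 0.0273

Since p-value < α = 0.05, we reject H₀.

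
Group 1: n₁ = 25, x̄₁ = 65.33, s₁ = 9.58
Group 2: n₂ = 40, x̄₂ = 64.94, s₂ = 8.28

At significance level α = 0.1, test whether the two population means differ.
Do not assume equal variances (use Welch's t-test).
Welch's two-sample t-test:
H₀: μ₁ = μ₂
H₁: μ₁ ≠ μ₂
s₁²/n₁ = 9.58²/25 = 3.6711,  s₂²/n₂ = 8.28²/40 = 1.7140
SE = √(s₁²/n₁ + s₂²/n₂) = √(3.6711 + 1.7140) = 2.3206
df (Welch-Satterthwaite) = (s₁²/n₁ + s₂²/n₂)² / [(s₁²/n₁)²/(n₁-1) + (s₂²/n₂)²/(n₂-1)] ≈ 45.53
t = (x̄₁ - x̄₂) / SE = (65.33 - 64.94) / 2.3206 = 0.39 / 2.3206 = 0.168
p-value = 0.8673

Since p-value > α = 0.1, we fail to reject H₀.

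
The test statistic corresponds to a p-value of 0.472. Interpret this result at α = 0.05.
Since p = 0.472 > α = 0.05, fail to reject H₀.
There is insufficient evidence to reject the null hypothesis; the result is not statistically significant at the 0.05 level.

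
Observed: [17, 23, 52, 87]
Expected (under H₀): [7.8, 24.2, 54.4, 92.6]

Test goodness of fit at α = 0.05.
Chi-square goodness of fit test:
H₀: observed counts match expected distribution
H₁: observed counts differ from expected distribution
df = k - 1 = 3
χ² = Σ(O - E)²/E
   = (17 - 7.8)²/7.8 + (23 - 24.2)²/24.2 + (52 - 54.4)²/54.4 + (87 - 92.6)²/92.6
   = 10.851 + 0.060 + 0.106 + 0.339
   = 11.36
p-value = 0.0100

Since p-value < α = 0.05, we reject H₀.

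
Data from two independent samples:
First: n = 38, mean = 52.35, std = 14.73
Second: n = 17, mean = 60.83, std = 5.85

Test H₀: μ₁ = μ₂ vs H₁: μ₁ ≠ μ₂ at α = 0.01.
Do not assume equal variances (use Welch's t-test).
Welch's two-sample t-test:
H₀: μ₁ = μ₂
H₁: μ₁ ≠ μ₂
s₁²/n₁ = 14.73²/38 = 5.7098,  s₂²/n₂ = 5.85²/17 = 2.0131
SE = √(s₁²/n₁ + s₂²/n₂) = √(5.7098 + 2.0131) = 2.7790
df (Welch-Satterthwaite) = (s₁²/n₁ + s₂²/n₂)² / [(s₁²/n₁)²/(n₁-1) + (s₂²/n₂)²/(n₂-1)] ≈ 52.58
t = (x̄₁ - x̄₂) / SE = (52.35 - 60.83) / 2.7790 = -8.48 / 2.7790 = -3.051
p-value = 0.0036

Since p-value < α = 0.01, we reject H₀.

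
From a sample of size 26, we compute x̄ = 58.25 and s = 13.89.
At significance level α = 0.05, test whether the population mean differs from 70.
One-sample t-test:
H₀: μ = 70
H₁: μ ≠ 70
df = n - 1 = 25
t = (x̄ - μ₀) / (s/√n) = (58.25 - 70) / (13.89/√26) = -4.313
p-value = 0.0002

Since p-value < α = 0.05, we reject H₀.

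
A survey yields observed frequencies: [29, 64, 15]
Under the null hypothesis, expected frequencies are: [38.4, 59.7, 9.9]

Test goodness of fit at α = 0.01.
Chi-square goodness of fit test:
H₀: observed counts match expected distribution
H₁: observed counts differ from expected distribution
df = k - 1 = 2
χ² = Σ(O - E)²/E
   = (29 - 38.4)²/38.4 + (64 - 59.7)²/59.7 + (15 - 9.9)²/9.9
   = 2.301 + 0.310 + 2.627
   = 5.24
p-value = 0.0729

Since p-value > α = 0.01, we fail to reject H₀.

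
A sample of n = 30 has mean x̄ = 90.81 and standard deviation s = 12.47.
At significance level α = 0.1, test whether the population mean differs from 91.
One-sample t-test:
H₀: μ = 91
H₁: μ ≠ 91
df = n - 1 = 29
t = (x̄ - μ₀) / (s/√n) = (90.81 - 91) / (12.47/√30) = -0.083
p-value = 0.9341

Since p-value > α = 0.1, we fail to reject H₀.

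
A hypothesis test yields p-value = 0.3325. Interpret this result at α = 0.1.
Since p = 0.3325 > α = 0.1, fail to reject H₀.
There is insufficient evidence to reject the null hypothesis; the result is not statistically significant at the 0.1 level.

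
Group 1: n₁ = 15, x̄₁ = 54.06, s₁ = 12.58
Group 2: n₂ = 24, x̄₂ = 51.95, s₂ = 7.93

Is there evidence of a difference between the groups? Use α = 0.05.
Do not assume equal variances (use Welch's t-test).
Welch's two-sample t-test:
H₀: μ₁ = μ₂
H₁: μ₁ ≠ μ₂
s₁²/n₁ = 12.58²/15 = 10.5504,  s₂²/n₂ = 7.93²/24 = 2.6202
SE = √(s₁²/n₁ + s₂²/n₂) = √(10.5504 + 2.6202) = 3.6291
df (Welch-Satterthwaite) = (s₁²/n₁ + s₂²/n₂)² / [(s₁²/n₁)²/(n₁-1) + (s₂²/n₂)²/(n₂-1)] ≈ 21.03
t = (x̄₁ - x̄₂) / SE = (54.06 - 51.95) / 3.6291 = 2.11 / 3.6291 = 0.581
p-value = 0.5671

Since p-value > α = 0.05, we fail to reject H₀.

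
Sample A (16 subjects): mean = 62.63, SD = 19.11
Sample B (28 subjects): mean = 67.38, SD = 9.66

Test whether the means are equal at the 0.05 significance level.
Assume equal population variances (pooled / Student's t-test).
Student's two-sample t-test (equal variances):
H₀: μ₁ = μ₂
H₁: μ₁ ≠ μ₂
df = n₁ + n₂ - 2 = 42
Pooled variance s_p² = [(n₁-1)s₁² + (n₂-1)s₂²] / (n₁ + n₂ - 2) = [(15)(19.11²) + (27)(9.66²)] / 42 = 190.4143
SE = √(s_p²(1/n₁ + 1/n₂)) = √(190.4143 × (1/16 + 1/28)) = 4.3245
t = (x̄₁ - x̄₂) / SE = (62.63 - 67.38) / 4.3245 = -4.75 / 4.3245 = -1.098
p-value = 0.2783

Since p-value > α = 0.05, we fail to reject H₀.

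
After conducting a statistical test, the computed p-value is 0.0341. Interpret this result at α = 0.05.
Since p = 0.0341 < α = 0.05, reject H₀.
There is sufficient evidence to reject the null hypothesis; the result is statistically significant at the 0.05 level.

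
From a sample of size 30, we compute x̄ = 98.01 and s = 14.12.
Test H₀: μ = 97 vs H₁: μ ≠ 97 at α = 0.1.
One-sample t-test:
H₀: μ = 97
H₁: μ ≠ 97
df = n - 1 = 29
t = (x̄ - μ₀) / (s/√n) = (98.01 - 97) / (14.12/√30) = 0.392
p-value = 0.6981

Since p-value > α = 0.1, we fail to reject H₀.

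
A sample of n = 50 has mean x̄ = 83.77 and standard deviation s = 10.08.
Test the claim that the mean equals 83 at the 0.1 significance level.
One-sample t-test:
H₀: μ = 83
H₁: μ ≠ 83
df = n - 1 = 49
t = (x̄ - μ₀) / (s/√n) = (83.77 - 83) / (10.08/√50) = 0.540
p-value = 0.5915

Since p-value > α = 0.1, we fail to reject H₀.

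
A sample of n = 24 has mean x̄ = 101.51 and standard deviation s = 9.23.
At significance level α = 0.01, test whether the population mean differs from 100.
One-sample t-test:
H₀: μ = 100
H₁: μ ≠ 100
df = n - 1 = 23
t = (x̄ - μ₀) / (s/√n) = (101.51 - 100) / (9.23/√24) = 0.801
p-value = 0.4311

Since p-value > α = 0.01, we fail to reject H₀.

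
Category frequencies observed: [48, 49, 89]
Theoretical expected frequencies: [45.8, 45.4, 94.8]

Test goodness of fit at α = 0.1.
Chi-square goodness of fit test:
H₀: observed counts match expected distribution
H₁: observed counts differ from expected distribution
df = k - 1 = 2
χ² = Σ(O - E)²/E
   = (48 - 45.8)²/45.8 + (49 - 45.4)²/45.4 + (89 - 94.8)²/94.8
   = 0.106 + 0.285 + 0.355
   = 0.75
p-value = 0.6887

Since p-value > α = 0.1, we fail to reject H₀.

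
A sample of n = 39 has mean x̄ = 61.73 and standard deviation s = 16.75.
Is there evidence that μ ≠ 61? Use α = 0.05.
One-sample t-test:
H₀: μ = 61
H₁: μ ≠ 61
df = n - 1 = 38
t = (x̄ - μ₀) / (s/√n) = (61.73 - 61) / (16.75/√39) = 0.272
p-value = 0.7870

Since p-value > α = 0.05, we fail to reject H₀.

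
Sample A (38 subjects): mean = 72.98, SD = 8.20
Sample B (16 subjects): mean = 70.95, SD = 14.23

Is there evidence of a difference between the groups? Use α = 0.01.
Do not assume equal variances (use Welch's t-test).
Welch's two-sample t-test:
H₀: μ₁ = μ₂
H₁: μ₁ ≠ μ₂
s₁²/n₁ = 8.20²/38 = 1.7695,  s₂²/n₂ = 14.23²/16 = 12.6558
SE = √(s₁²/n₁ + s₂²/n₂) = √(1.7695 + 12.6558) = 3.7981
df (Welch-Satterthwaite) = (s₁²/n₁ + s₂²/n₂)² / [(s₁²/n₁)²/(n₁-1) + (s₂²/n₂)²/(n₂-1)] ≈ 19.33
t = (x̄₁ - x̄₂) / SE = (72.98 - 70.95) / 3.7981 = 2.03 / 3.7981 = 0.534
p-value = 0.5991

Since p-value > α = 0.01, we fail to reject H₀.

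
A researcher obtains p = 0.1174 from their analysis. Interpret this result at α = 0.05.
Since p = 0.1174 > α = 0.05, fail to reject H₀.
There is insufficient evidence to reject the null hypothesis; the result is not statistically significant at the 0.05 level.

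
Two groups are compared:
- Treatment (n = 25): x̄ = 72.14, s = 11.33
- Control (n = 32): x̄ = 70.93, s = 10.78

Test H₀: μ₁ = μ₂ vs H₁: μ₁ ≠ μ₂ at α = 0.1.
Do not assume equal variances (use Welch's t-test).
Welch's two-sample t-test:
H₀: μ₁ = μ₂
H₁: μ₁ ≠ μ₂
s₁²/n₁ = 11.33²/25 = 5.1348,  s₂²/n₂ = 10.78²/32 = 3.6315
SE = √(s₁²/n₁ + s₂²/n₂) = √(5.1348 + 3.6315) = 2.9608
df (Welch-Satterthwaite) = (s₁²/n₁ + s₂²/n₂)² / [(s₁²/n₁)²/(n₁-1) + (s₂²/n₂)²/(n₂-1)] ≈ 50.43
t = (x̄₁ - x̄₂) / SE = (72.14 - 70.93) / 2.9608 = 1.21 / 2.9608 = 0.409
p-value = 0.6845

Since p-value > α = 0.1, we fail to reject H₀.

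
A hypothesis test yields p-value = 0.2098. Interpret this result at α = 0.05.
Since p = 0.2098 > α = 0.05, fail to reject H₀.
There is insufficient evidence to reject the null hypothesis; the result is not statistically significant at the 0.05 level.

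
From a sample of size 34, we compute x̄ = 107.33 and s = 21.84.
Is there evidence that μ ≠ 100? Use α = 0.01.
One-sample t-test:
H₀: μ = 100
H₁: μ ≠ 100
df = n - 1 = 33
t = (x̄ - μ₀) / (s/√n) = (107.33 - 100) / (21.84/√34) = 1.957
p-value = 0.0589

Since p-value > α = 0.01, we fail to reject H₀.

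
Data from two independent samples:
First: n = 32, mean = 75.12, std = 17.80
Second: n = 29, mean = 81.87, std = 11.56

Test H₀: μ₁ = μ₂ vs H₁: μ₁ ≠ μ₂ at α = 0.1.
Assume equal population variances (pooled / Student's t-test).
Student's two-sample t-test (equal variances):
H₀: μ₁ = μ₂
H₁: μ₁ ≠ μ₂
df = n₁ + n₂ - 2 = 59
Pooled variance s_p² = [(n₁-1)s₁² + (n₂-1)s₂²] / (n₁ + n₂ - 2) = [(31)(17.80²) + (28)(11.56²)] / 59 = 229.8946
SE = √(s_p²(1/n₁ + 1/n₂)) = √(229.8946 × (1/32 + 1/29)) = 3.8874
t = (x̄₁ - x̄₂) / SE = (75.12 - 81.87) / 3.8874 = -6.75 / 3.8874 = -1.736
p-value = 0.0877

Since p-value < α = 0.1, we reject H₀.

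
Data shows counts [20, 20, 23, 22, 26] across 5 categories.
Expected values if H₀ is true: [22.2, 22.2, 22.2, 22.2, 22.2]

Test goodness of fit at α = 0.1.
Chi-square goodness of fit test:
H₀: observed counts match expected distribution
H₁: observed counts differ from expected distribution
df = k - 1 = 4
χ² = Σ(O - E)²/E
   = (20 - 22.2)²/22.2 + (20 - 22.2)²/22.2 + (23 - 22.2)²/22.2 + (22 - 22.2)²/22.2 + (26 - 22.2)²/22.2
   = 0.218 + 0.218 + 0.029 + 0.002 + 0.650
   = 1.12
p-value = 0.8915

Since p-value > α = 0.1, we fail to reject H₀.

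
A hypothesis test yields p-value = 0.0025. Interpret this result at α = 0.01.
Since p = 0.0025 < α = 0.01, reject H₀.
There is sufficient evidence to reject the null hypothesis; the result is statistically significant at the 0.01 level.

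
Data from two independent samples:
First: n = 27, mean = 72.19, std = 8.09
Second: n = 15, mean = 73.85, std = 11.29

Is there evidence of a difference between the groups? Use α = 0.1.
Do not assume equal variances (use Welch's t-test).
Welch's two-sample t-test:
H₀: μ₁ = μ₂
H₁: μ₁ ≠ μ₂
s₁²/n₁ = 8.09²/27 = 2.4240,  s₂²/n₂ = 11.29²/15 = 8.4976
SE = √(s₁²/n₁ + s₂²/n₂) = √(2.4240 + 8.4976) = 3.3048
df (Welch-Satterthwaite) = (s₁²/n₁ + s₂²/n₂)² / [(s₁²/n₁)²/(n₁-1) + (s₂²/n₂)²/(n₂-1)] ≈ 22.16
t = (x̄₁ - x̄₂) / SE = (72.19 - 73.85) / 3.3048 = -1.66 / 3.3048 = -0.502
p-value = 0.6204

Since p-value > α = 0.1, we fail to reject H₀.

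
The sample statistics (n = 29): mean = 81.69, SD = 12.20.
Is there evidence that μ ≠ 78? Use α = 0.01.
One-sample t-test:
H₀: μ = 78
H₁: μ ≠ 78
df = n - 1 = 28
t = (x̄ - μ₀) / (s/√n) = (81.69 - 78) / (12.20/√29) = 1.629
p-value = 0.1146

Since p-value > α = 0.01, we fail to reject H₀.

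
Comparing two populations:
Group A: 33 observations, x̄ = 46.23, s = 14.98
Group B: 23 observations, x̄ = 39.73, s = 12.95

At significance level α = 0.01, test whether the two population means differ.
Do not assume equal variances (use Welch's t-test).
Welch's two-sample t-test:
H₀: μ₁ = μ₂
H₁: μ₁ ≠ μ₂
s₁²/n₁ = 14.98²/33 = 6.8000,  s₂²/n₂ = 12.95²/23 = 7.2914
SE = √(s₁²/n₁ + s₂²/n₂) = √(6.8000 + 7.2914) = 3.7539
df (Welch-Satterthwaite) = (s₁²/n₁ + s₂²/n₂)² / [(s₁²/n₁)²/(n₁-1) + (s₂²/n₂)²/(n₂-1)] ≈ 51.42
t = (x̄₁ - x̄₂) / SE = (46.23 - 39.73) / 3.7539 = 6.50 / 3.7539 = 1.732
p-value = 0.0893

Since p-value > α = 0.01, we fail to reject H₀.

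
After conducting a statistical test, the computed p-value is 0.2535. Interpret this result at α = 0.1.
Since p = 0.2535 > α = 0.1, fail to reject H₀.
There is insufficient evidence to reject the null hypothesis; the result is not statistically significant at the 0.1 level.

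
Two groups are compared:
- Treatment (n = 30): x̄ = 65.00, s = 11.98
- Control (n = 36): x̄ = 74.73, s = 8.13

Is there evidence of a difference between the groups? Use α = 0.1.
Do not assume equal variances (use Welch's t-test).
Welch's two-sample t-test:
H₀: μ₁ = μ₂
H₁: μ₁ ≠ μ₂
s₁²/n₁ = 11.98²/30 = 4.7840,  s₂²/n₂ = 8.13²/36 = 1.8360
SE = √(s₁²/n₁ + s₂²/n₂) = √(4.7840 + 1.8360) = 2.5729
df (Welch-Satterthwaite) = (s₁²/n₁ + s₂²/n₂)² / [(s₁²/n₁)²/(n₁-1) + (s₂²/n₂)²/(n₂-1)] ≈ 49.49
t = (x̄₁ - x̄₂) / SE = (65.00 - 74.73) / 2.5729 = -9.73 / 2.5729 = -3.782
p-value = 0.0004

Since p-value < α = 0.1, we reject H₀.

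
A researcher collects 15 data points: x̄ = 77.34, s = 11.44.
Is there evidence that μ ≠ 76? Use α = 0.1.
One-sample t-test:
H₀: μ = 76
H₁: μ ≠ 76
df = n - 1 = 14
t = (x̄ - μ₀) / (s/√n) = (77.34 - 76) / (11.44/√15) = 0.454
p-value = 0.6570

Since p-value > α = 0.1, we fail to reject H₀.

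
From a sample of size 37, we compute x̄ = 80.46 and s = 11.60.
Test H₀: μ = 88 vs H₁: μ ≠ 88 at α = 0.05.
One-sample t-test:
H₀: μ = 88
H₁: μ ≠ 88
df = n - 1 = 36
t = (x̄ - μ₀) / (s/√n) = (80.46 - 88) / (11.60/√37) = -3.954
p-value = 0.0003

Since p-value < α = 0.05, we reject H₀.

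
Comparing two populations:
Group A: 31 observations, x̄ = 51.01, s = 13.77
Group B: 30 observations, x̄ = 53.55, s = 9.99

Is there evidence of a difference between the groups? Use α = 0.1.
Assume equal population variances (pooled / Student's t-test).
Student's two-sample t-test (equal variances):
H₀: μ₁ = μ₂
H₁: μ₁ ≠ μ₂
df = n₁ + n₂ - 2 = 59
Pooled variance s_p² = [(n₁-1)s₁² + (n₂-1)s₂²] / (n₁ + n₂ - 2) = [(30)(13.77²) + (29)(9.99²)] / 59 = 145.4676
SE = √(s_p²(1/n₁ + 1/n₂)) = √(145.4676 × (1/31 + 1/30)) = 3.0889
t = (x̄₁ - x̄₂) / SE = (51.01 - 53.55) / 3.0889 = -2.54 / 3.0889 = -0.822
p-value = 0.4142

Since p-value > α = 0.1, we fail to reject H₀.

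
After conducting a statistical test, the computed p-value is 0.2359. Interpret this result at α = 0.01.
Since p = 0.2359 > α = 0.01, fail to reject H₀.
There is insufficient evidence to reject the null hypothesis; the result is not statistically significant at the 0.01 level.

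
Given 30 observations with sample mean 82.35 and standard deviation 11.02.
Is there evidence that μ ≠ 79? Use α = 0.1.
One-sample t-test:
H₀: μ = 79
H₁: μ ≠ 79
df = n - 1 = 29
t = (x̄ - μ₀) / (s/√n) = (82.35 - 79) / (11.02/√30) = 1.665
p-value = 0.1067

Since p-value > α = 0.1, we fail to reject H₀.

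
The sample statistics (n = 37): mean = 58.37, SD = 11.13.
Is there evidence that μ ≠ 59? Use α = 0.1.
One-sample t-test:
H₀: μ = 59
H₁: μ ≠ 59
df = n - 1 = 36
t = (x̄ - μ₀) / (s/√n) = (58.37 - 59) / (11.13/√37) = -0.344
p-value = 0.7326

Since p-value > α = 0.1, we fail to reject H₀.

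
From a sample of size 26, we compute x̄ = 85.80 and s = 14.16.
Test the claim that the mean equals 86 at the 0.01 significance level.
One-sample t-test:
H₀: μ = 86
H₁: μ ≠ 86
df = n - 1 = 25
t = (x̄ - μ₀) / (s/√n) = (85.80 - 86) / (14.16/√26) = -0.072
p-value = 0.9432

Since p-value > α = 0.01, we fail to reject H₀.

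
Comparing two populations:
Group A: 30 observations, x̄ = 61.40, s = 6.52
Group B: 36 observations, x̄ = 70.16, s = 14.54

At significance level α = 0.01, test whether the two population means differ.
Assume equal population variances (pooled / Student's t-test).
Student's two-sample t-test (equal variances):
H₀: μ₁ = μ₂
H₁: μ₁ ≠ μ₂
df = n₁ + n₂ - 2 = 64
Pooled variance s_p² = [(n₁-1)s₁² + (n₂-1)s₂²] / (n₁ + n₂ - 2) = [(29)(6.52²) + (35)(14.54²)] / 64 = 134.8782
SE = √(s_p²(1/n₁ + 1/n₂)) = √(134.8782 × (1/30 + 1/36)) = 2.8710
t = (x̄₁ - x̄₂) / SE = (61.40 - 70.16) / 2.8710 = -8.76 / 2.8710 = -3.051
p-value = 0.0033

Since p-value < α = 0.01, we reject H₀.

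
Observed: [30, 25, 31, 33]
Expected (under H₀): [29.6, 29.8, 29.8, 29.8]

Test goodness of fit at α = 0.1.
Chi-square goodness of fit test:
H₀: observed counts match expected distribution
H₁: observed counts differ from expected distribution
df = k - 1 = 3
χ² = Σ(O - E)²/E
   = (30 - 29.6)²/29.6 + (25 - 29.8)²/29.8 + (31 - 29.8)²/29.8 + (33 - 29.8)²/29.8
   = 0.005 + 0.773 + 0.048 + 0.344
   = 1.17
p-value = 0.7601

Since p-value > α = 0.1, we fail to reject H₀.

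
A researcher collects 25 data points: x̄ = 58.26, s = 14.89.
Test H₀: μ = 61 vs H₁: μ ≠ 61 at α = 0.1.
One-sample t-test:
H₀: μ = 61
H₁: μ ≠ 61
df = n - 1 = 24
t = (x̄ - μ₀) / (s/√n) = (58.26 - 61) / (14.89/√25) = -0.920
p-value = 0.3667

Since p-value > α = 0.1, we fail to reject H₀.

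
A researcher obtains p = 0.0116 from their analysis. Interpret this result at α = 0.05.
Since p = 0.0116 < α = 0.05, reject H₀.
There is sufficient evidence to reject the null hypothesis; the result is statistically significant at the 0.05 level.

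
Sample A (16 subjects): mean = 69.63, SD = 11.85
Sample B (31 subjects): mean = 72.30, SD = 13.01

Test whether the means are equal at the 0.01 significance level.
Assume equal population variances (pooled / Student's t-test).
Student's two-sample t-test (equal variances):
H₀: μ₁ = μ₂
H₁: μ₁ ≠ μ₂
df = n₁ + n₂ - 2 = 45
Pooled variance s_p² = [(n₁-1)s₁² + (n₂-1)s₂²] / (n₁ + n₂ - 2) = [(15)(11.85²) + (30)(13.01²)] / 45 = 159.6476
SE = √(s_p²(1/n₁ + 1/n₂)) = √(159.6476 × (1/16 + 1/31)) = 3.8895
t = (x̄₁ - x̄₂) / SE = (69.63 - 72.30) / 3.8895 = -2.67 / 3.8895 = -0.686
p-value = 0.4959

Since p-value > α = 0.01, we fail to reject H₀.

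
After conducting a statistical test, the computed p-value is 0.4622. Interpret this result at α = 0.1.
Since p = 0.4622 > α = 0.1, fail to reject H₀.
There is insufficient evidence to reject the null hypothesis; the result is not statistically significant at the 0.1 level.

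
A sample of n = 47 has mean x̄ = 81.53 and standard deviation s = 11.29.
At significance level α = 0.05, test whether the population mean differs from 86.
One-sample t-test:
H₀: μ = 86
H₁: μ ≠ 86
df = n - 1 = 46
t = (x̄ - μ₀) / (s/√n) = (81.53 - 86) / (11.29/√47) = -2.714
p-value = 0.0093

Since p-value < α = 0.05, we reject H₀.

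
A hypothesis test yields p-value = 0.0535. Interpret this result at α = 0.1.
Since p = 0.0535 < α = 0.1, reject H₀.
There is sufficient evidence to reject the null hypothesis; the result is statistically significant at the 0.1 level.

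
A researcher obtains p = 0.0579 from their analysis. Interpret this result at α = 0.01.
Since p = 0.0579 > α = 0.01, fail to reject H₀.
There is insufficient evidence to reject the null hypothesis; the result is not statistically significant at the 0.01 level.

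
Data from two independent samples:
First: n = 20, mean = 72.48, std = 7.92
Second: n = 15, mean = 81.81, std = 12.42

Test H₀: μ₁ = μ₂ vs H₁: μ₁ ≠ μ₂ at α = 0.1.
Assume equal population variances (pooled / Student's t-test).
Student's two-sample t-test (equal variances):
H₀: μ₁ = μ₂
H₁: μ₁ ≠ μ₂
df = n₁ + n₂ - 2 = 33
Pooled variance s_p² = [(n₁-1)s₁² + (n₂-1)s₂²] / (n₁ + n₂ - 2) = [(19)(7.92²) + (14)(12.42²)] / 33 = 101.5573
SE = √(s_p²(1/n₁ + 1/n₂)) = √(101.5573 × (1/20 + 1/15)) = 3.4421
t = (x̄₁ - x̄₂) / SE = (72.48 - 81.81) / 3.4421 = -9.33 / 3.4421 = -2.711
p-value = 0.0106

Since p-value < α = 0.1, we reject H₀.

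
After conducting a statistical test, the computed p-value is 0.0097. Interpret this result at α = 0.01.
Since p = 0.0097 < α = 0.01, reject H₀.
There is sufficient evidence to reject the null hypothesis; the result is statistically significant at the 0.01 level.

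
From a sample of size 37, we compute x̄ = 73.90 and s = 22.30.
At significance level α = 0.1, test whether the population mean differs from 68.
One-sample t-test:
H₀: μ = 68
H₁: μ ≠ 68
df = n - 1 = 36
t = (x̄ - μ₀) / (s/√n) = (73.90 - 68) / (22.30/√37) = 1.609
p-value = 0.1163

Since p-value > α = 0.1, we fail to reject H₀.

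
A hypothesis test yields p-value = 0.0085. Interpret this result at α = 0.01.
Since p = 0.0085 < α = 0.01, reject H₀.
There is sufficient evidence to reject the null hypothesis; the result is statistically significant at the 0.01 level.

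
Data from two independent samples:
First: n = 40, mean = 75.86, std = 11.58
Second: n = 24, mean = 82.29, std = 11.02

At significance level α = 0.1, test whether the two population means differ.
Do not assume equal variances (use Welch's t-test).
Welch's two-sample t-test:
H₀: μ₁ = μ₂
H₁: μ₁ ≠ μ₂
s₁²/n₁ = 11.58²/40 = 3.3524,  s₂²/n₂ = 11.02²/24 = 5.0600
SE = √(s₁²/n₁ + s₂²/n₂) = √(3.3524 + 5.0600) = 2.9004
df (Welch-Satterthwaite) = (s₁²/n₁ + s₂²/n₂)² / [(s₁²/n₁)²/(n₁-1) + (s₂²/n₂)²/(n₂-1)] ≈ 50.50
t = (x̄₁ - x̄₂) / SE = (75.86 - 82.29) / 2.9004 = -6.43 / 2.9004 = -2.217
p-value = 0.0312

Since p-value < α = 0.1, we reject H₀.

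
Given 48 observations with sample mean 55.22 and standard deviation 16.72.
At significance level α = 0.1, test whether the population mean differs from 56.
One-sample t-test:
H₀: μ = 56
H₁: μ ≠ 56
df = n - 1 = 47
t = (x̄ - μ₀) / (s/√n) = (55.22 - 56) / (16.72/√48) = -0.323
p-value = 0.7480

Since p-value > α = 0.1, we fail to reject H₀.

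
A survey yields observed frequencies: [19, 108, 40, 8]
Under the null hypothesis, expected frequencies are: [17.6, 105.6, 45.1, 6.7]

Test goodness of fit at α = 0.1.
Chi-square goodness of fit test:
H₀: observed counts match expected distribution
H₁: observed counts differ from expected distribution
df = k - 1 = 3
χ² = Σ(O - E)²/E
   = (19 - 17.6)²/17.6 + (108 - 105.6)²/105.6 + (40 - 45.1)²/45.1 + (8 - 6.7)²/6.7
   = 0.111 + 0.055 + 0.577 + 0.252
   = 0.99
p-value = 0.8025

Since p-value > α = 0.1, we fail to reject H₀.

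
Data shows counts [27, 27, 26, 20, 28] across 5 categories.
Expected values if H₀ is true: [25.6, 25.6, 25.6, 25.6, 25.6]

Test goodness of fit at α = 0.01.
Chi-square goodness of fit test:
H₀: observed counts match expected distribution
H₁: observed counts differ from expected distribution
df = k - 1 = 4
χ² = Σ(O - E)²/E
   = (27 - 25.6)²/25.6 + (27 - 25.6)²/25.6 + (26 - 25.6)²/25.6 + (20 - 25.6)²/25.6 + (28 - 25.6)²/25.6
   = 0.077 + 0.077 + 0.006 + 1.225 + 0.225
   = 1.61
p-value = 0.8071

Since p-value > α = 0.01, we fail to reject H₀.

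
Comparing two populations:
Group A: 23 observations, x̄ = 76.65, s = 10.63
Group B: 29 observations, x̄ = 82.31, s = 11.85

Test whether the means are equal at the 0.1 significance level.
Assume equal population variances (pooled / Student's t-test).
Student's two-sample t-test (equal variances):
H₀: μ₁ = μ₂
H₁: μ₁ ≠ μ₂
df = n₁ + n₂ - 2 = 50
Pooled variance s_p² = [(n₁-1)s₁² + (n₂-1)s₂²] / (n₁ + n₂ - 2) = [(22)(10.63²) + (28)(11.85²)] / 50 = 128.3552
SE = √(s_p²(1/n₁ + 1/n₂)) = √(128.3552 × (1/23 + 1/29)) = 3.1633
t = (x̄₁ - x̄₂) / SE = (76.65 - 82.31) / 3.1633 = -5.66 / 3.1633 = -1.789
p-value = 0.0796

Since p-value < α = 0.1, we reject H₀.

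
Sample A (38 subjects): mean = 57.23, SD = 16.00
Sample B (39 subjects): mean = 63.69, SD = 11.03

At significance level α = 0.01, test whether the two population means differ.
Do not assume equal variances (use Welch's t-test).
Welch's two-sample t-test:
H₀: μ₁ = μ₂
H₁: μ₁ ≠ μ₂
s₁²/n₁ = 16.00²/38 = 6.7368,  s₂²/n₂ = 11.03²/39 = 3.1195
SE = √(s₁²/n₁ + s₂²/n₂) = √(6.7368 + 3.1195) = 3.1395
df (Welch-Satterthwaite) = (s₁²/n₁ + s₂²/n₂)² / [(s₁²/n₁)²/(n₁-1) + (s₂²/n₂)²/(n₂-1)] ≈ 65.52
t = (x̄₁ - x̄₂) / SE = (57.23 - 63.69) / 3.1395 = -6.46 / 3.1395 = -2.058
p-value = 0.0436

Since p-value > α = 0.01, we fail to reject H₀.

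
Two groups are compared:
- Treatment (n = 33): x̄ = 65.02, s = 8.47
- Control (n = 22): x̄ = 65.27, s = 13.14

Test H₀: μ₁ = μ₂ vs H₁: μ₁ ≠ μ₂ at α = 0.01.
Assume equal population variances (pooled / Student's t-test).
Student's two-sample t-test (equal variances):
H₀: μ₁ = μ₂
H₁: μ₁ ≠ μ₂
df = n₁ + n₂ - 2 = 53
Pooled variance s_p² = [(n₁-1)s₁² + (n₂-1)s₂²] / (n₁ + n₂ - 2) = [(32)(8.47²) + (21)(13.14²)] / 53 = 111.7276
SE = √(s_p²(1/n₁ + 1/n₂)) = √(111.7276 × (1/33 + 1/22)) = 2.9093
t = (x̄₁ - x̄₂) / SE = (65.02 - 65.27) / 2.9093 = -0.25 / 2.9093 = -0.086
p-value = 0.9318

Since p-value > α = 0.01, we fail to reject H₀.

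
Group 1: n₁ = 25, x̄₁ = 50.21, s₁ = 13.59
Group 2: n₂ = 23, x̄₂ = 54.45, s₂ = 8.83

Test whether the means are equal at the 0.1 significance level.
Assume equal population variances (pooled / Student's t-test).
Student's two-sample t-test (equal variances):
H₀: μ₁ = μ₂
H₁: μ₁ ≠ μ₂
df = n₁ + n₂ - 2 = 46
Pooled variance s_p² = [(n₁-1)s₁² + (n₂-1)s₂²] / (n₁ + n₂ - 2) = [(24)(13.59²) + (22)(8.83²)] / 46 = 133.6485
SE = √(s_p²(1/n₁ + 1/n₂)) = √(133.6485 × (1/25 + 1/23)) = 3.3402
t = (x̄₁ - x̄₂) / SE = (50.21 - 54.45) / 3.3402 = -4.24 / 3.3402 = -1.269
p-value = 0.2107

Since p-value > α = 0.1, we fail to reject H₀.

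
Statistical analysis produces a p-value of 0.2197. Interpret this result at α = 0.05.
Since p = 0.2197 > α = 0.05, fail to reject H₀.
There is insufficient evidence to reject the null hypothesis; the result is not statistically significant at the 0.05 level.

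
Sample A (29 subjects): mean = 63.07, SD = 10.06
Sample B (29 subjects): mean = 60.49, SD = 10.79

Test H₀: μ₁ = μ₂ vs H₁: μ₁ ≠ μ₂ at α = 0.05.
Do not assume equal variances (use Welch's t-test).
Welch's two-sample t-test:
H₀: μ₁ = μ₂
H₁: μ₁ ≠ μ₂
s₁²/n₁ = 10.06²/29 = 3.4898,  s₂²/n₂ = 10.79²/29 = 4.0146
SE = √(s₁²/n₁ + s₂²/n₂) = √(3.4898 + 4.0146) = 2.7394
df (Welch-Satterthwaite) = (s₁²/n₁ + s₂²/n₂)² / [(s₁²/n₁)²/(n₁-1) + (s₂²/n₂)²/(n₂-1)] ≈ 55.73
t = (x̄₁ - x̄₂) / SE = (63.07 - 60.49) / 2.7394 = 2.58 / 2.7394 = 0.942
p-value = 0.3504

Since p-value > α = 0.05, we fail to reject H₀.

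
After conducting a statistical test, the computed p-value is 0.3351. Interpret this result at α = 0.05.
Since p = 0.3351 > α = 0.05, fail to reject H₀.
There is insufficient evidence to reject the null hypothesis; the result is not statistically significant at the 0.05 level.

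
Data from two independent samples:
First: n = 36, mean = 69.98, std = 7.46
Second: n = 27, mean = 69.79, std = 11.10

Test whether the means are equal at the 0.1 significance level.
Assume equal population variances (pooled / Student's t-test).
Student's two-sample t-test (equal variances):
H₀: μ₁ = μ₂
H₁: μ₁ ≠ μ₂
df = n₁ + n₂ - 2 = 61
Pooled variance s_p² = [(n₁-1)s₁² + (n₂-1)s₂²] / (n₁ + n₂ - 2) = [(35)(7.46²) + (26)(11.10²)] / 61 = 84.4470
SE = √(s_p²(1/n₁ + 1/n₂)) = √(84.4470 × (1/36 + 1/27)) = 2.3395
t = (x̄₁ - x̄₂) / SE = (69.98 - 69.79) / 2.3395 = 0.19 / 2.3395 = 0.081
p-value = 0.9355

Since p-value > α = 0.1, we fail to reject H₀.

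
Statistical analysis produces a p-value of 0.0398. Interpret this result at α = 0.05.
Since p = 0.0398 < α = 0.05, reject H₀.
There is sufficient evidence to reject the null hypothesis; the result is statistically significant at the 0.05 level.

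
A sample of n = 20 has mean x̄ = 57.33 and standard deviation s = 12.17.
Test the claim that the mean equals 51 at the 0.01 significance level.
One-sample t-test:
H₀: μ = 51
H₁: μ ≠ 51
df = n - 1 = 19
t = (x̄ - μ₀) / (s/√n) = (57.33 - 51) / (12.17/√20) = 2.326
p-value = 0.0312

Since p-value > α = 0.01, we fail to reject H₀.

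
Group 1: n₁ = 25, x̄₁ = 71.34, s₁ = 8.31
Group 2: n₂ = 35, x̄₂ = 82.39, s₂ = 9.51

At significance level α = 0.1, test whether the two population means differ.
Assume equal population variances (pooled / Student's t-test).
Student's two-sample t-test (equal variances):
H₀: μ₁ = μ₂
H₁: μ₁ ≠ μ₂
df = n₁ + n₂ - 2 = 58
Pooled variance s_p² = [(n₁-1)s₁² + (n₂-1)s₂²] / (n₁ + n₂ - 2) = [(24)(8.31²) + (34)(9.51²)] / 58 = 81.5915
SE = √(s_p²(1/n₁ + 1/n₂)) = √(81.5915 × (1/25 + 1/35)) = 2.3653
t = (x̄₁ - x̄₂) / SE = (71.34 - 82.39) / 2.3653 = -11.05 / 2.3653 = -4.672
p-value < 0.0001

Since p-value < α = 0.1, we reject H₀.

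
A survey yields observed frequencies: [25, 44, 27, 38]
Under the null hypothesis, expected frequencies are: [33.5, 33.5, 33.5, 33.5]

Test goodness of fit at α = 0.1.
Chi-square goodness of fit test:
H₀: observed counts match expected distribution
H₁: observed counts differ from expected distribution
df = k - 1 = 3
χ² = Σ(O - E)²/E
   = (25 - 33.5)²/33.5 + (44 - 33.5)²/33.5 + (27 - 33.5)²/33.5 + (38 - 33.5)²/33.5
   = 2.157 + 3.291 + 1.261 + 0.604
   = 7.31
p-value = 0.0626

Since p-value < α = 0.1, we reject H₀.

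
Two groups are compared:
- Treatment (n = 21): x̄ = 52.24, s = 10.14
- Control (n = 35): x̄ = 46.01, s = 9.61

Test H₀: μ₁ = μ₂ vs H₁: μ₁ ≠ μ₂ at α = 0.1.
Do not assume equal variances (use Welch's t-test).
Welch's two-sample t-test:
H₀: μ₁ = μ₂
H₁: μ₁ ≠ μ₂
s₁²/n₁ = 10.14²/21 = 4.8962,  s₂²/n₂ = 9.61²/35 = 2.6386
SE = √(s₁²/n₁ + s₂²/n₂) = √(4.8962 + 2.6386) = 2.7450
df (Welch-Satterthwaite) = (s₁²/n₁ + s₂²/n₂)² / [(s₁²/n₁)²/(n₁-1) + (s₂²/n₂)²/(n₂-1)] ≈ 40.45
t = (x̄₁ - x̄₂) / SE = (52.24 - 46.01) / 2.7450 = 6.23 / 2.7450 = 2.270
p-value = 0.0286

Since p-value < α = 0.1, we reject H₀.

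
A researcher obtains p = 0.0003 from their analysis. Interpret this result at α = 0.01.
Since p = 0.0003 < α = 0.01, reject H₀.
There is sufficient evidence to reject the null hypothesis; the result is statistically significant at the 0.01 level.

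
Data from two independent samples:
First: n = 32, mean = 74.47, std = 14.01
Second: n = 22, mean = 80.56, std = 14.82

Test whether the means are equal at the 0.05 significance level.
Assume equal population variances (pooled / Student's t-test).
Student's two-sample t-test (equal variances):
H₀: μ₁ = μ₂
H₁: μ₁ ≠ μ₂
df = n₁ + n₂ - 2 = 52
Pooled variance s_p² = [(n₁-1)s₁² + (n₂-1)s₂²] / (n₁ + n₂ - 2) = [(31)(14.01²) + (21)(14.82²)] / 52 = 205.7108
SE = √(s_p²(1/n₁ + 1/n₂)) = √(205.7108 × (1/32 + 1/22)) = 3.9723
t = (x̄₁ - x̄₂) / SE = (74.47 - 80.56) / 3.9723 = -6.09 / 3.9723 = -1.533
p-value = 0.1313

Since p-value > α = 0.05, we fail to reject H₀.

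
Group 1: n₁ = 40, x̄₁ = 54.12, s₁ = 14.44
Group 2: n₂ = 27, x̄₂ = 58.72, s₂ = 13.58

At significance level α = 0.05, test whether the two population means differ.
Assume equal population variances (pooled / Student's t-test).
Student's two-sample t-test (equal variances):
H₀: μ₁ = μ₂
H₁: μ₁ ≠ μ₂
df = n₁ + n₂ - 2 = 65
Pooled variance s_p² = [(n₁-1)s₁² + (n₂-1)s₂²] / (n₁ + n₂ - 2) = [(39)(14.44²) + (26)(13.58²)] / 65 = 198.8747
SE = √(s_p²(1/n₁ + 1/n₂)) = √(198.8747 × (1/40 + 1/27)) = 3.5125
t = (x̄₁ - x̄₂) / SE = (54.12 - 58.72) / 3.5125 = -4.60 / 3.5125 = -1.310
p-value = 0.1949

Since p-value > α = 0.05, we fail to reject H₀.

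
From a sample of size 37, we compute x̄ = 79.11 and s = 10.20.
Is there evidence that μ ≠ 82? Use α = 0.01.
One-sample t-test:
H₀: μ = 82
H₁: μ ≠ 82
df = n - 1 = 36
t = (x̄ - μ₀) / (s/√n) = (79.11 - 82) / (10.20/√37) = -1.723
p-value = 0.0934

Since p-value > α = 0.01, we fail to reject H₀.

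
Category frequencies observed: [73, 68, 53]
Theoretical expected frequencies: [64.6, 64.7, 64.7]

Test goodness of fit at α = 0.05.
Chi-square goodness of fit test:
H₀: observed counts match expected distribution
H₁: observed counts differ from expected distribution
df = k - 1 = 2
χ² = Σ(O - E)²/E
   = (73 - 64.6)²/64.6 + (68 - 64.7)²/64.7 + (53 - 64.7)²/64.7
   = 1.092 + 0.168 + 2.116
   = 3.38
p-value = 0.1849

Since p-value > α = 0.05, we fail to reject H₀.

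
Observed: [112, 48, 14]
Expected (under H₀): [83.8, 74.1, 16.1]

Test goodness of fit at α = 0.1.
Chi-square goodness of fit test:
H₀: observed counts match expected distribution
H₁: observed counts differ from expected distribution
df = k - 1 = 2
χ² = Σ(O - E)²/E
   = (112 - 83.8)²/83.8 + (48 - 74.1)²/74.1 + (14 - 16.1)²/16.1
   = 9.490 + 9.193 + 0.274
   = 18.96
p-value = 0.0001

Since p-value < α = 0.1, we reject H₀.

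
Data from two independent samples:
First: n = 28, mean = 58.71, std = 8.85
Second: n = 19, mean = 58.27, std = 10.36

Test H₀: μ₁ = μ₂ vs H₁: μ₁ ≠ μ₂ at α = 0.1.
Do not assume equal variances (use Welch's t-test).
Welch's two-sample t-test:
H₀: μ₁ = μ₂
H₁: μ₁ ≠ μ₂
s₁²/n₁ = 8.85²/28 = 2.7972,  s₂²/n₂ = 10.36²/19 = 5.6489
SE = √(s₁²/n₁ + s₂²/n₂) = √(2.7972 + 5.6489) = 2.9062
df (Welch-Satterthwaite) = (s₁²/n₁ + s₂²/n₂)² / [(s₁²/n₁)²/(n₁-1) + (s₂²/n₂)²/(n₂-1)] ≈ 34.59
t = (x̄₁ - x̄₂) / SE = (58.71 - 58.27) / 2.9062 = 0.44 / 2.9062 = 0.151
p-value = 0.8805

Since p-value > α = 0.1, we fail to reject H₀.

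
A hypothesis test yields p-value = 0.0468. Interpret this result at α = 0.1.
Since p = 0.0468 < α = 0.1, reject H₀.
There is sufficient evidence to reject the null hypothesis; the result is statistically significant at the 0.1 level.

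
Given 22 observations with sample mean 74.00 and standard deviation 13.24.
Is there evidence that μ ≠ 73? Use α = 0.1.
One-sample t-test:
H₀: μ = 73
H₁: μ ≠ 73
df = n - 1 = 21
t = (x̄ - μ₀) / (s/√n) = (74.00 - 73) / (13.24/√22) = 0.354
p-value = 0.7267

Since p-value > α = 0.1, we fail to reject H₀.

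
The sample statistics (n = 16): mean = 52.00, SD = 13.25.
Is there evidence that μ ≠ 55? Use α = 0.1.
One-sample t-test:
H₀: μ = 55
H₁: μ ≠ 55
df = n - 1 = 15
t = (x̄ - μ₀) / (s/√n) = (52.00 - 55) / (13.25/√16) = -0.906
p-value = 0.3794

Since p-value > α = 0.1, we fail to reject H₀.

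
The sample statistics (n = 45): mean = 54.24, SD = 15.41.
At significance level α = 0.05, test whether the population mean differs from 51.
One-sample t-test:
H₀: μ = 51
H₁: μ ≠ 51
df = n - 1 = 44
t = (x̄ - μ₀) / (s/√n) = (54.24 - 51) / (15.41/√45) = 1.410
p-value = 0.1654

Since p-value > α = 0.05, we fail to reject H₀.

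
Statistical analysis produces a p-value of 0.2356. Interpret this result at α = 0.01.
Since p = 0.2356 > α = 0.01, fail to reject H₀.
There is insufficient evidence to reject the null hypothesis; the result is not statistically significant at the 0.01 level.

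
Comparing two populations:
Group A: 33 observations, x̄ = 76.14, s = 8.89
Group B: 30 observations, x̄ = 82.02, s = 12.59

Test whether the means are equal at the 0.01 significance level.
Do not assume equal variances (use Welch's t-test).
Welch's two-sample t-test:
H₀: μ₁ = μ₂
H₁: μ₁ ≠ μ₂
s₁²/n₁ = 8.89²/33 = 2.3949,  s₂²/n₂ = 12.59²/30 = 5.2836
SE = √(s₁²/n₁ + s₂²/n₂) = √(2.3949 + 5.2836) = 2.7710
df (Welch-Satterthwaite) = (s₁²/n₁ + s₂²/n₂)² / [(s₁²/n₁)²/(n₁-1) + (s₂²/n₂)²/(n₂-1)] ≈ 51.63
t = (x̄₁ - x̄₂) / SE = (76.14 - 82.02) / 2.7710 = -5.88 / 2.7710 = -2.122
p-value = 0.0387

Since p-value > α = 0.01, we fail to reject H₀.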